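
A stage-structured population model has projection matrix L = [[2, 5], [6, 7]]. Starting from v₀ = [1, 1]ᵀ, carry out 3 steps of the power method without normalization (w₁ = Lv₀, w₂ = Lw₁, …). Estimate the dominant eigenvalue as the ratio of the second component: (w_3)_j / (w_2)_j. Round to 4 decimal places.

10.5639

w1 = Lv₀ = (2·1 + 5·1; 6·1 + 7·1) = (7, 13)
w2 = Lw1 = (2·7 + 5·13; 6·7 + 7·13) = (79, 133)
w3 = Lw2 = (823, 1405)
Ratio at component: 1405 / 133 = 10.5639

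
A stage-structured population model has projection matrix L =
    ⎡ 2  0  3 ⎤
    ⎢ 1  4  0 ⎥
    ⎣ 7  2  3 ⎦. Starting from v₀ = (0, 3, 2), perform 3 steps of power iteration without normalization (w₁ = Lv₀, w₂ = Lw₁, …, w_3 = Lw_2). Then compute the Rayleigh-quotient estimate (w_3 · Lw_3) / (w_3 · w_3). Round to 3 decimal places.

w1 = Lv₀ = (2·0 + 0·3 + 3·2; 1·0 + 4·3 + 0·2; 7·0 + 2·3 + 3·2) = (6, 12, 12)
w2 = Lw1 = (2·6 + 0·12 + 3·12; 1·6 + 4·12 + 0·12; 7·6 + 2·12 + 3·12) = (48, 54, 102)
w3 = Lw2 = (402, 264, 750)
Lw3 = (3054, 1458, 5592)
w3·Lw3 = 402·3054 + 264·1458 + 750·5592 = 5806620; w3·w3 = 402·402 + 264·264 + 750·750 = 793800
λ ≈ 5806620/793800 = 7.315

λ ≈ 7.315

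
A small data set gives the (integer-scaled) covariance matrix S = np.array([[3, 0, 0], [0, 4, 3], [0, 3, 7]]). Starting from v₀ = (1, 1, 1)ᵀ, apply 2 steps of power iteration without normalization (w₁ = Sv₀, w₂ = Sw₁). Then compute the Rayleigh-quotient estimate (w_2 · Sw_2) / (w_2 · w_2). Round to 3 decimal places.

w1 = Sv₀ = (3·1 + 0·1 + 0·1; 0·1 + 4·1 + 3·1; 0·1 + 3·1 + 7·1) = (3, 7, 10)
w2 = Sw1 = (3·3 + 0·7 + 0·10; 0·3 + 4·7 + 3·10; 0·3 + 3·7 + 7·10) = (9, 58, 91)
Sw2 = (27, 505, 811)
w2·Sw2 = 9·27 + 58·505 + 91·811 = 103334; w2·w2 = 9·9 + 58·58 + 91·91 = 11726
λ ≈ 103334/11726 = 8.812

8.812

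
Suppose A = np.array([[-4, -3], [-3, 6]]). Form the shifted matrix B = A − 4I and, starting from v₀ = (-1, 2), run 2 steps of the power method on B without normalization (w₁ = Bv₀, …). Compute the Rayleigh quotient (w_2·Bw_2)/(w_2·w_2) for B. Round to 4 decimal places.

B = A − 4I has rows (-8, -3); (-3, 2)
w1 = Bv₀ = (2, 7)
w2 = Bw1 = (-37, 8)
Bw2 = (272, 127)
w2·Bw2 = -9048; w2·w2 = 1433; μ ≈ -9048/1433 = -6.3140

μ ≈ -6.3140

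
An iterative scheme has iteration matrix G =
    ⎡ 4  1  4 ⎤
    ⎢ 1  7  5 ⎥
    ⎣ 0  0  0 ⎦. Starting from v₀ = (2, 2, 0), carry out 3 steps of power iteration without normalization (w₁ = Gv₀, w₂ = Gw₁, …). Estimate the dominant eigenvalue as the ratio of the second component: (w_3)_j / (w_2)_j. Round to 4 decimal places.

w1 = Gv₀ = (4·2 + 1·2 + 4·0; 1·2 + 7·2 + 5·0; 0·2 + 0·2 + 0·0) = (10, 16, 0)
w2 = Gw1 = (4·10 + 1·16 + 4·0; 1·10 + 7·16 + 5·0; 0·10 + 0·16 + 0·0) = (56, 122, 0)
w3 = Gw2 = (346, 910, 0)
Ratio at component: 910 / 122 = 7.4590

7.4590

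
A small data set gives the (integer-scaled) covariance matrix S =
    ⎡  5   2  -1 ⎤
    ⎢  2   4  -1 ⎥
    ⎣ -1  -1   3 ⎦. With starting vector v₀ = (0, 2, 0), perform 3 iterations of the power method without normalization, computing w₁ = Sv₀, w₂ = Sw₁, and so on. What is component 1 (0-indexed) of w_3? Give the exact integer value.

w1 = Sv₀ = (5·0 + 2·2 + (-1)·0; 2·0 + 4·2 + (-1)·0; (-1)·0 + (-1)·2 + 3·0) = (4, 8, -2)
w2 = Sw1 = (5·4 + 2·8 + (-1)·(-2); 2·4 + 4·8 + (-1)·(-2); (-1)·4 + (-1)·8 + 3·(-2)) = (38, 42, -18)
w3 = Sw2 = (292, 262, -134)
The requested component of w3 is 262.

262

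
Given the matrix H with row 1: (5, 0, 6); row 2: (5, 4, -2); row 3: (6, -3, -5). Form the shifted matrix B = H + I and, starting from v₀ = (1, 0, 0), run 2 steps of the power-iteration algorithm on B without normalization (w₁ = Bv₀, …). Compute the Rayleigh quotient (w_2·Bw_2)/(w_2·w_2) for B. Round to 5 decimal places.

B = H + I has rows (6, 0, 6); (5, 5, -2); (6, -3, -4)
w1 = Bv₀ = (6·1 + 0·0 + 6·0; 5·1 + 5·0 + (-2)·0; 6·1 + (-3)·0 + (-4)·0) = (6, 5, 6)
w2 = Bw1 = (6·6 + 0·5 + 6·6; 5·6 + 5·5 + (-2)·6; 6·6 + (-3)·5 + (-4)·6) = (72, 43, -3)
Bw2 = (414, 581, 315)
w2·Bw2 = 53846; w2·w2 = 7042; μ ≈ 53846/7042 = 7.64641

7.64641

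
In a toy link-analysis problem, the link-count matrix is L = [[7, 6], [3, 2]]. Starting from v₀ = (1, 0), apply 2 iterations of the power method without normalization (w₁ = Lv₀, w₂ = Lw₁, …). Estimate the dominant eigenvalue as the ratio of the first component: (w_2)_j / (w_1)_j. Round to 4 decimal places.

w1 = Lv₀ = (7·1 + 6·0; 3·1 + 2·0) = (7, 3)
w2 = Lw1 = (7·7 + 6·3; 3·7 + 2·3) = (67, 27)
Ratio at component: 67 / 7 = 9.5714

λ ≈ 9.5714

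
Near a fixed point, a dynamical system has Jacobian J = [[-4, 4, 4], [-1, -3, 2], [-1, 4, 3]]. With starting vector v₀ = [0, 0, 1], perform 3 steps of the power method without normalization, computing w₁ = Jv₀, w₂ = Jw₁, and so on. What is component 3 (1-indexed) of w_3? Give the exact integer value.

19

w1 = Jv₀ = ((-4)·0 + 4·0 + 4·1; (-1)·0 + (-3)·0 + 2·1; (-1)·0 + 4·0 + 3·1) = (4, 2, 3)
w2 = Jw1 = ((-4)·4 + 4·2 + 4·3; (-1)·4 + (-3)·2 + 2·3; (-1)·4 + 4·2 + 3·3) = (4, -4, 13)
w3 = Jw2 = (20, 34, 19)
The requested component of w3 is 19.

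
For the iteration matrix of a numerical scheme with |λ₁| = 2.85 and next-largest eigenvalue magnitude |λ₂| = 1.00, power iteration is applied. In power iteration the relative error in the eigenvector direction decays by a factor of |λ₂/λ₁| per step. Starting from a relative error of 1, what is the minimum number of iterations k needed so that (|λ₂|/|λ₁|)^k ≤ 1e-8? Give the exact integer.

|λ₂/λ₁| = 1.00/2.85 = 0.35088
Need k ≥ ln(1e-8) / ln(0.35088) = -18.4207 / -1.0473 ≈ 17.588
Smallest integer k satisfying the bound: 18

18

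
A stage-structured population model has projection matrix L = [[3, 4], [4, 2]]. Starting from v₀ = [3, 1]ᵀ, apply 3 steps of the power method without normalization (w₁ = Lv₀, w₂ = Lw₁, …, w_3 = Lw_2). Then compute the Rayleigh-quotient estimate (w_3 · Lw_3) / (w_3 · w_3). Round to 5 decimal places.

w1 = Lv₀ = (3·3 + 4·1; 4·3 + 2·1) = (13, 14)
w2 = Lw1 = (3·13 + 4·14; 4·13 + 2·14) = (95, 80)
w3 = Lw2 = (605, 540)
Lw3 = (3975, 3500)
w3·Lw3 = 605·3975 + 540·3500 = 4294875; w3·w3 = 605·605 + 540·540 = 657625
λ ≈ 4294875/657625 = 6.53089

λ ≈ 6.53089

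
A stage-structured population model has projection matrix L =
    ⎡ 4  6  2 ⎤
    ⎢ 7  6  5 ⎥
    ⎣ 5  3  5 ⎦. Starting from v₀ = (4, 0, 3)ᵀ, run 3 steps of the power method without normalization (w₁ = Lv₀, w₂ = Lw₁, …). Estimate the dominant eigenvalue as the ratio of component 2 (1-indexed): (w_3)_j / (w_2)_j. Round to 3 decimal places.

w1 = Lv₀ = (4·4 + 6·0 + 2·3; 7·4 + 6·0 + 5·3; 5·4 + 3·0 + 5·3) = (22, 43, 35)
w2 = Lw1 = (4·22 + 6·43 + 2·35; 7·22 + 6·43 + 5·35; 5·22 + 3·43 + 5·35) = (416, 587, 414)
w3 = Lw2 = (6014, 8504, 5911)
Ratio at component: 8504 / 587 = 14.487

λ ≈ 14.487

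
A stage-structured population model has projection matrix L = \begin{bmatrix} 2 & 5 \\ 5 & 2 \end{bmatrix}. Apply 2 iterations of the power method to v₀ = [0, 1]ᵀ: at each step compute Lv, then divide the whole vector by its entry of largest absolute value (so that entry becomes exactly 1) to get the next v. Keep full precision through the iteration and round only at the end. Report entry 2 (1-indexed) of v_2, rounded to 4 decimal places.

1.0000

Lv0 = (5.00000, 2.00000); divide by 5.00000 → v1 = (1.00000, 0.40000)
Lv1 = (4.00000, 5.80000); divide by 5.80000 → v2 = (0.68966, 1.00000)
Requested entry of v2: 29/29 = 1.0000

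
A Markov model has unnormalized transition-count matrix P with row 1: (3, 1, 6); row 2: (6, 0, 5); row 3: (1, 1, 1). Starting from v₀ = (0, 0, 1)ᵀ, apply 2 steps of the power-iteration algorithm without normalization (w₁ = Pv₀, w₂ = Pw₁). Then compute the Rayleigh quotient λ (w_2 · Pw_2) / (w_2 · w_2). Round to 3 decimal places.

w1 = Pv₀ = (6, 5, 1)
w2 = Pw1 = (29, 41, 12)
Pw2 = (200, 234, 82)
w2·Pw2 = 29·200 + 41·234 + 12·82 = 16378; w2·w2 = 29·29 + 41·41 + 12·12 = 2666
λ ≈ 16378/2666 = 6.143

6.143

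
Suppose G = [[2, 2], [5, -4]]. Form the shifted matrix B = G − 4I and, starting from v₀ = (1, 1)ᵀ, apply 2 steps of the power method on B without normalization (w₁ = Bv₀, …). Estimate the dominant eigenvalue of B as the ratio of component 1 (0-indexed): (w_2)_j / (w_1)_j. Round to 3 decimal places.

μ ≈ -8.000

B = G − 4I has rows (-2, 2); (5, -8)
w1 = Bv₀ = (0, -3)
w2 = Bw1 = (-6, 24)
Ratio: 24/-3 = -8.000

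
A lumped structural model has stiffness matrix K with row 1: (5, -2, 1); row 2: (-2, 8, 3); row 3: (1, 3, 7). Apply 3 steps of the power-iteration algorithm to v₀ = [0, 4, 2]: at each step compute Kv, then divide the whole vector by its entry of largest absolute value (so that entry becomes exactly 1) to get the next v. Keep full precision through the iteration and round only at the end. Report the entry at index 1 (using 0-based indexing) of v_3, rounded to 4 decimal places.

1.0000

Kv0 = (-6.00000, 38.00000, 26.00000); divide by 38.00000 → v1 = (-0.15789, 1.00000, 0.68421)
Kv1 = (-2.10526, 10.36842, 7.63158); divide by 10.36842 → v2 = (-0.20305, 1.00000, 0.73604)
Kv2 = (-2.27919, 10.61421, 7.94924); divide by 10.61421 → v3 = (-0.21473, 1.00000, 0.74892)
Requested entry of v3: 4182/4182 = 1.0000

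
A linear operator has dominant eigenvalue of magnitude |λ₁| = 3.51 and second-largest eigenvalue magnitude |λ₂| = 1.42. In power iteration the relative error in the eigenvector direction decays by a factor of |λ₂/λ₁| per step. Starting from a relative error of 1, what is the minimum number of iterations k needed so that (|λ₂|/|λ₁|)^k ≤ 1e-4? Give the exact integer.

11

|λ₂/λ₁| = 1.42/3.51 = 0.40456
Need k ≥ ln(1e-4) / ln(0.40456) = -9.2103 / -0.9050 ≈ 10.178
Smallest integer k satisfying the bound: 11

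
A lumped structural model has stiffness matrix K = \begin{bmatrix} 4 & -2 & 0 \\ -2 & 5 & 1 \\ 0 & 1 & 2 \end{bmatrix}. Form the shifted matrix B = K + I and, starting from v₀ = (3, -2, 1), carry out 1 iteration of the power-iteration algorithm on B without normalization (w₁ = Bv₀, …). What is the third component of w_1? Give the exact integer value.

B = K + I has rows (5, -2, 0); (-2, 6, 1); (0, 1, 3)
w1 = Bv₀ = (19, -17, 1)
Requested component of w1: 1

1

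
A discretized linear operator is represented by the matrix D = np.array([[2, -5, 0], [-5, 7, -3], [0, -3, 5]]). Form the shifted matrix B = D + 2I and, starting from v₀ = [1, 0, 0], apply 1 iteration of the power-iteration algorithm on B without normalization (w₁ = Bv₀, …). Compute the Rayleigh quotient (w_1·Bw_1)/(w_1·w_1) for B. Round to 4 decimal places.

B = D + 2I has rows (4, -5, 0); (-5, 9, -3); (0, -3, 7)
w1 = Bv₀ = (4·1 + (-5)·0 + 0·0; (-5)·1 + 9·0 + (-3)·0; 0·1 + (-3)·0 + 7·0) = (4, -5, 0)
Bw1 = (41, -65, 15)
w1·Bw1 = 489; w1·w1 = 41; μ ≈ 489/41 = 11.9268

μ ≈ 11.9268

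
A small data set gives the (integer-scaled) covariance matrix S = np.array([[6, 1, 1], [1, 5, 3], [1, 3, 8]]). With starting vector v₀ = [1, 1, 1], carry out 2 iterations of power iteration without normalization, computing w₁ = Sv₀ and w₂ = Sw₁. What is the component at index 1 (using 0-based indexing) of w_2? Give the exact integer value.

w1 = Sv₀ = (8, 9, 12)
w2 = Sw1 = (69, 89, 131)
The requested component of w2 is 89.

89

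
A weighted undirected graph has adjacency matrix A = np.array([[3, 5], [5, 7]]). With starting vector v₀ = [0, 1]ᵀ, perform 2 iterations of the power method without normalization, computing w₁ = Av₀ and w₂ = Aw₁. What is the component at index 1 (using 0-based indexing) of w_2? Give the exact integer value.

w1 = Av₀ = (5, 7)
w2 = Aw1 = (50, 74)
The requested component of w2 is 74.

74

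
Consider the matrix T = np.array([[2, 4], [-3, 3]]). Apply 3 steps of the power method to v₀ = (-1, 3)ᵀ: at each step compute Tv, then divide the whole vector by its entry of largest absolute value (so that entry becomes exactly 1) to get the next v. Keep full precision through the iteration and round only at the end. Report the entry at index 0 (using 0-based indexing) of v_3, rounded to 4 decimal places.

Tv0 = (10.00000, 12.00000); divide by 12.00000 → v1 = (0.83333, 1.00000)
Tv1 = (5.66667, 0.50000); divide by 5.66667 → v2 = (1.00000, 0.08824)
Tv2 = (2.35294, -2.73529); divide by -2.73529 → v3 = (-0.86022, 1.00000)
Requested entry of v3: 160/-186 = -0.8602

-0.8602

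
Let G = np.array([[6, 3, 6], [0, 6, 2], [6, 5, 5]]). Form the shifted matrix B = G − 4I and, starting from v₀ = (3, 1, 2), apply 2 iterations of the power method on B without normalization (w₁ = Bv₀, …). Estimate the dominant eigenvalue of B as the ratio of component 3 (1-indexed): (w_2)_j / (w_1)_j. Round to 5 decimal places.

7.24000

B = G − 4I has rows (2, 3, 6); (0, 2, 2); (6, 5, 1)
w1 = Bv₀ = (2·3 + 3·1 + 6·2; 0·3 + 2·1 + 2·2; 6·3 + 5·1 + 1·2) = (21, 6, 25)
w2 = Bw1 = (2·21 + 3·6 + 6·25; 0·21 + 2·6 + 2·25; 6·21 + 5·6 + 1·25) = (210, 62, 181)
Ratio: 181/25 = 7.24000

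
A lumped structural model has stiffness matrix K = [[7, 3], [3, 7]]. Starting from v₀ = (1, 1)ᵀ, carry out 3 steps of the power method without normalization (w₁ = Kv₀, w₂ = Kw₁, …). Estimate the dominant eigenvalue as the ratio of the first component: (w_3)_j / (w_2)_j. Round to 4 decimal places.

w1 = Kv₀ = (10, 10)
w2 = Kw1 = (100, 100)
w3 = Kw2 = (1000, 1000)
Ratio at component: 1000 / 100 = 10.0000

10.0000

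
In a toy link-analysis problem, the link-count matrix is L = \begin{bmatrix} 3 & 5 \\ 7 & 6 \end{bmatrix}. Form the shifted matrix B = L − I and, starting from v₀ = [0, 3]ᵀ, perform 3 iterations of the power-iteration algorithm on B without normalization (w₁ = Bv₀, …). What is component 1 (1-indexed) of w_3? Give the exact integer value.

B = L − I has rows (2, 5); (7, 5)
w1 = Bv₀ = (15, 15)
w2 = Bw1 = (105, 180)
w3 = Bw2 = (1110, 1635)
Requested component of w3: 1110

1110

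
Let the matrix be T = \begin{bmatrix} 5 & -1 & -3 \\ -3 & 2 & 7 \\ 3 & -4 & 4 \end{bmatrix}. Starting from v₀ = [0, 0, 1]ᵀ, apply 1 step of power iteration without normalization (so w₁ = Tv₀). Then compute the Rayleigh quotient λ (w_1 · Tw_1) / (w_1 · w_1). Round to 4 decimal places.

w1 = Tv₀ = (-3, 7, 4)
Tw1 = (-34, 51, -21)
w1·Tw1 = (-3)·(-34) + 7·51 + 4·(-21) = 375; w1·w1 = (-3)·(-3) + 7·7 + 4·4 = 74
λ ≈ 375/74 = 5.0676

5.0676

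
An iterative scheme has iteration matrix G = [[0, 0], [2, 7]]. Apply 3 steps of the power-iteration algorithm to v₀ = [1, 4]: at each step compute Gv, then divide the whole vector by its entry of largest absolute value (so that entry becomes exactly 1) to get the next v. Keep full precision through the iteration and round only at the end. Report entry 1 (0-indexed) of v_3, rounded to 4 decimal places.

Gv0 = (0.00000, 30.00000); divide by 30.00000 → v1 = (0.00000, 1.00000)
Gv1 = (0.00000, 7.00000); divide by 7.00000 → v2 = (0.00000, 1.00000)
Gv2 = (0.00000, 7.00000); divide by 7.00000 → v3 = (0.00000, 1.00000)
Requested entry of v3: 1470/1470 = 1.0000

1.0000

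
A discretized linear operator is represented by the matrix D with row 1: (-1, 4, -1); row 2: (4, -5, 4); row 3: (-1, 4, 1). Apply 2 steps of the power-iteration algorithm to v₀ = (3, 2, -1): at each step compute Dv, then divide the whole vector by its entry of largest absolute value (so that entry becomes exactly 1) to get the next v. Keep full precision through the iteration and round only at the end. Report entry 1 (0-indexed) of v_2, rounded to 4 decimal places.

1.0000

Dv0 = (6.00000, -2.00000, 4.00000); divide by 6.00000 → v1 = (1.00000, -0.33333, 0.66667)
Dv1 = (-3.00000, 8.33333, -1.66667); divide by 8.33333 → v2 = (-0.36000, 1.00000, -0.20000)
Requested entry of v2: 50/50 = 1.0000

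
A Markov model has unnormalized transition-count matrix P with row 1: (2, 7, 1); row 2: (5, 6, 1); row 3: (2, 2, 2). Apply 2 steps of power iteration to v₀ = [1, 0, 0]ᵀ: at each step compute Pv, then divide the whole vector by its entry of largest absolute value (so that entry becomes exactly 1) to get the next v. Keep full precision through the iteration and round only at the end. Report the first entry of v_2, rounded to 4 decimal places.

Pv0 = (2.00000, 5.00000, 2.00000); divide by 5.00000 → v1 = (0.40000, 1.00000, 0.40000)
Pv1 = (8.20000, 8.40000, 3.60000); divide by 8.40000 → v2 = (0.97619, 1.00000, 0.42857)
Requested entry of v2: 41/42 = 0.9762

0.9762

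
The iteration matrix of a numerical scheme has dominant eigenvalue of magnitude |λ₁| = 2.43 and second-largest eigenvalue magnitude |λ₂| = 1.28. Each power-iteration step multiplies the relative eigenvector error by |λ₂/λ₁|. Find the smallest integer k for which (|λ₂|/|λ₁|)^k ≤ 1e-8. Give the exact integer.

|λ₂/λ₁| = 1.28/2.43 = 0.52675
Need k ≥ ln(1e-8) / ln(0.52675) = -18.4207 / -0.6410 ≈ 28.736
Smallest integer k satisfying the bound: 29

29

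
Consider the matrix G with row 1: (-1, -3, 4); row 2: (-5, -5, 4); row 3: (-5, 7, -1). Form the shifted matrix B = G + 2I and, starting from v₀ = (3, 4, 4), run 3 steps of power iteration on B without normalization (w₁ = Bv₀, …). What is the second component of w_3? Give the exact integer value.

B = G + 2I has rows (1, -3, 4); (-5, -3, 4); (-5, 7, 1)
w1 = Bv₀ = (1·3 + (-3)·4 + 4·4; (-5)·3 + (-3)·4 + 4·4; (-5)·3 + 7·4 + 1·4) = (7, -11, 17)
w2 = Bw1 = (1·7 + (-3)·(-11) + 4·17; (-5)·7 + (-3)·(-11) + 4·17; (-5)·7 + 7·(-11) + 1·17) = (108, 66, -95)
w3 = Bw2 = (-470, -1118, -173)
Requested component of w3: -1118

-1118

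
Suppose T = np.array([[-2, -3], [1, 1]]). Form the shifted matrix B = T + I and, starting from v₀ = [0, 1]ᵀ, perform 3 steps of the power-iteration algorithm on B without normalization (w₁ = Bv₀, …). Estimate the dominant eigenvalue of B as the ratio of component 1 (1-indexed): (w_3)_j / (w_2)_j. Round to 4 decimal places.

0.0000

B = T + I has rows (-1, -3); (1, 2)
w1 = Bv₀ = (-3, 2)
w2 = Bw1 = (-3, 1)
w3 = Bw2 = (0, -1)
Ratio: 0/-3 = 0.0000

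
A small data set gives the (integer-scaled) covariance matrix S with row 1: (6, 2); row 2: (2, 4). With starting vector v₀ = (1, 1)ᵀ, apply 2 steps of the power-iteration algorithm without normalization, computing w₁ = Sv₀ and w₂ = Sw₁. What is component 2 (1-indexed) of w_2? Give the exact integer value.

w1 = Sv₀ = (8, 6)
w2 = Sw1 = (60, 40)
The requested component of w2 is 40.

40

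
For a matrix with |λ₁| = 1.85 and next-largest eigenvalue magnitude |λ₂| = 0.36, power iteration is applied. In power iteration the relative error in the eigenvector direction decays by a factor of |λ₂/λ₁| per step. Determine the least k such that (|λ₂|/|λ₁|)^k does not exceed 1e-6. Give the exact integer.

|λ₂/λ₁| = 0.36/1.85 = 0.19459
Need k ≥ ln(1e-6) / ln(0.19459) = -13.8155 / -1.6368 ≈ 8.440
Smallest integer k satisfying the bound: 9

9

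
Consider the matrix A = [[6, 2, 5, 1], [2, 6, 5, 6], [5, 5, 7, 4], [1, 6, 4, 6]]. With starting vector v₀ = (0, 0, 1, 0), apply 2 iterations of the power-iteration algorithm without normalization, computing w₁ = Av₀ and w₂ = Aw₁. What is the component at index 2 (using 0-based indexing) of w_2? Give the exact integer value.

w1 = Av₀ = (6·0 + 2·0 + 5·1 + 1·0; 2·0 + 6·0 + 5·1 + 6·0; 5·0 + 5·0 + 7·1 + 4·0; 1·0 + 6·0 + 4·1 + 6·0) = (5, 5, 7, 4)
w2 = Aw1 = (6·5 + 2·5 + 5·7 + 1·4; 2·5 + 6·5 + 5·7 + 6·4; 5·5 + 5·5 + 7·7 + 4·4; 1·5 + 6·5 + 4·7 + 6·4) = (79, 99, 115, 87)
The requested component of w2 is 115.

115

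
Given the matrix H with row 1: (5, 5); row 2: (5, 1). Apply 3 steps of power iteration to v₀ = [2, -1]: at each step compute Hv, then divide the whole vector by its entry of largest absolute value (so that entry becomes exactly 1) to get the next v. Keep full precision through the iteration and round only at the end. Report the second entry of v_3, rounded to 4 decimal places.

0.7385

Hv0 = (5.00000, 9.00000); divide by 9.00000 → v1 = (0.55556, 1.00000)
Hv1 = (7.77778, 3.77778); divide by 7.77778 → v2 = (1.00000, 0.48571)
Hv2 = (7.42857, 5.48571); divide by 7.42857 → v3 = (1.00000, 0.73846)
Requested entry of v3: 384/520 = 0.7385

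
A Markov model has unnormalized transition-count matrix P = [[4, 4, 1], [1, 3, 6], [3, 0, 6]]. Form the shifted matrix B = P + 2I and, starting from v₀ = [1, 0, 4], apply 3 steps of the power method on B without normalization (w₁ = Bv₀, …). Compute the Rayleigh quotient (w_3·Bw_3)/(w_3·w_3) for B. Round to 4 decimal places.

B = P + 2I has rows (6, 4, 1); (1, 5, 6); (3, 0, 8)
w1 = Bv₀ = (10, 25, 35)
w2 = Bw1 = (195, 345, 310)
w3 = Bw2 = (2860, 3780, 3065)
Bw3 = (35345, 40150, 33100)
w3·Bw3 = 354305200; w3·w3 = 31862225; μ ≈ 354305200/31862225 = 11.1199

11.1199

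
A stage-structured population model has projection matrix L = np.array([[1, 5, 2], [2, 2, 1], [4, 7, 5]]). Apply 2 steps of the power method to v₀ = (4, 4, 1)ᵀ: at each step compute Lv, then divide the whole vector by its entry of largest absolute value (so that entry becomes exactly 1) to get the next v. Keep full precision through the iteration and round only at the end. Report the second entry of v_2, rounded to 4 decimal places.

0.2885

Lv0 = (26.00000, 17.00000, 49.00000); divide by 49.00000 → v1 = (0.53061, 0.34694, 1.00000)
Lv1 = (4.26531, 2.75510, 9.55102); divide by 9.55102 → v2 = (0.44658, 0.28846, 1.00000)
Requested entry of v2: 135/468 = 0.2885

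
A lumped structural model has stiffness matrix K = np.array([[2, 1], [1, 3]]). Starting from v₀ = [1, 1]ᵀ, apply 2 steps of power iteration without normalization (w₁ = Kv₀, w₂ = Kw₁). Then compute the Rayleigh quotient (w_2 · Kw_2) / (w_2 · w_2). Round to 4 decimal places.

3.6154

w1 = Kv₀ = (3, 4)
w2 = Kw1 = (10, 15)
Kw2 = (35, 55)
w2·Kw2 = 10·35 + 15·55 = 1175; w2·w2 = 10·10 + 15·15 = 325
λ ≈ 1175/325 = 3.6154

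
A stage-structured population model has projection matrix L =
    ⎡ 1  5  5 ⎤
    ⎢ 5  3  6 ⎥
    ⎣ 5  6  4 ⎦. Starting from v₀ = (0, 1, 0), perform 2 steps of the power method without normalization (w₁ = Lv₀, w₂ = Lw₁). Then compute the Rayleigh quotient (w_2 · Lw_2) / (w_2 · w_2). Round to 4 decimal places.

w1 = Lv₀ = (5, 3, 6)
w2 = Lw1 = (50, 70, 67)
Lw2 = (735, 862, 938)
w2·Lw2 = 50·735 + 70·862 + 67·938 = 159936; w2·w2 = 50·50 + 70·70 + 67·67 = 11889
λ ≈ 159936/11889 = 13.4524

13.4524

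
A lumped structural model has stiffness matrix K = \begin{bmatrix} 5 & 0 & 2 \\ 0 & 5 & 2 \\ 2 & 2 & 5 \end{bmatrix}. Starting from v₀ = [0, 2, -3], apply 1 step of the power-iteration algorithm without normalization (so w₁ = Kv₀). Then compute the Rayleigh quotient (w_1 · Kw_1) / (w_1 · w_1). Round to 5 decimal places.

λ ≈ 5.50867

w1 = Kv₀ = (5·0 + 0·2 + 2·(-3); 0·0 + 5·2 + 2·(-3); 2·0 + 2·2 + 5·(-3)) = (-6, 4, -11)
Kw1 = (-52, -2, -59)
w1·Kw1 = (-6)·(-52) + 4·(-2) + (-11)·(-59) = 953; w1·w1 = (-6)·(-6) + 4·4 + (-11)·(-11) = 173
λ ≈ 953/173 = 5.50867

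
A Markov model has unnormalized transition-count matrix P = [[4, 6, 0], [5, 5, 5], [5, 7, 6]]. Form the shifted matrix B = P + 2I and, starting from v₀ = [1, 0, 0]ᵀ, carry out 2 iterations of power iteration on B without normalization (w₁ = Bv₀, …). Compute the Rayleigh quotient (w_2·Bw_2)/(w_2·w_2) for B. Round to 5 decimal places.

μ ≈ 16.37179

B = P + 2I has rows (6, 6, 0); (5, 7, 5); (5, 7, 8)
w1 = Bv₀ = (6, 5, 5)
w2 = Bw1 = (66, 90, 105)
Bw2 = (936, 1485, 1800)
w2·Bw2 = 384426; w2·w2 = 23481; μ ≈ 384426/23481 = 16.37179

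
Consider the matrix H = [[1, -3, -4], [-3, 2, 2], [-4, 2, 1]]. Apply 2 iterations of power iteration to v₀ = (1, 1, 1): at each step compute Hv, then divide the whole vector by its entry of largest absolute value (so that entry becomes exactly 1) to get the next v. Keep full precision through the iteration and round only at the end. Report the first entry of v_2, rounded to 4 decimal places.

-0.2000

Hv0 = (-6.00000, 1.00000, -1.00000); divide by -6.00000 → v1 = (1.00000, -0.16667, 0.16667)
Hv1 = (0.83333, -3.00000, -4.16667); divide by -4.16667 → v2 = (-0.20000, 0.72000, 1.00000)
Requested entry of v2: -5/25 = -0.2000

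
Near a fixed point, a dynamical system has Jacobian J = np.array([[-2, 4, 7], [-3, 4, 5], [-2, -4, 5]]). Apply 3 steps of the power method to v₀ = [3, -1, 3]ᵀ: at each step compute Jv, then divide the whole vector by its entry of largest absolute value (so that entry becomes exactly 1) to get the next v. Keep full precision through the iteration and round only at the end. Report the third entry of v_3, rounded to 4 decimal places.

Jv0 = (11.00000, 2.00000, 13.00000); divide by 13.00000 → v1 = (0.84615, 0.15385, 1.00000)
Jv1 = (5.92308, 3.07692, 2.69231); divide by 5.92308 → v2 = (1.00000, 0.51948, 0.45455)
Jv2 = (3.25974, 1.35065, -1.80519); divide by 3.25974 → v3 = (1.00000, 0.41434, -0.55378)
Requested entry of v3: -139/251 = -0.5538

-0.5538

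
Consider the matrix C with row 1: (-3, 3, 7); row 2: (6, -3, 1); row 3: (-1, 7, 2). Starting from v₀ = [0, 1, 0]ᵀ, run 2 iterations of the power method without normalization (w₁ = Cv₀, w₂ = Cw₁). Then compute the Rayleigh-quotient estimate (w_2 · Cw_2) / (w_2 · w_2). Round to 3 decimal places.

-0.562

w1 = Cv₀ = (3, -3, 7)
w2 = Cw1 = (31, 34, -10)
Cw2 = (-61, 74, 187)
w2·Cw2 = 31·(-61) + 34·74 + (-10)·187 = -1245; w2·w2 = 31·31 + 34·34 + (-10)·(-10) = 2217
λ ≈ -1245/2217 = -0.562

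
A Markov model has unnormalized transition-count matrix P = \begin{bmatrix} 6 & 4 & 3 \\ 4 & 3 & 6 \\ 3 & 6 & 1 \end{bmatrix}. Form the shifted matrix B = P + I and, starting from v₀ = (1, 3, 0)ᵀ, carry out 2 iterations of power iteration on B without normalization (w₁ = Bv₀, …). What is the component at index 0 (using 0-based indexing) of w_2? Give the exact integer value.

260

B = P + I has rows (7, 4, 3); (4, 4, 6); (3, 6, 2)
w1 = Bv₀ = (19, 16, 21)
w2 = Bw1 = (260, 266, 195)
Requested component of w2: 260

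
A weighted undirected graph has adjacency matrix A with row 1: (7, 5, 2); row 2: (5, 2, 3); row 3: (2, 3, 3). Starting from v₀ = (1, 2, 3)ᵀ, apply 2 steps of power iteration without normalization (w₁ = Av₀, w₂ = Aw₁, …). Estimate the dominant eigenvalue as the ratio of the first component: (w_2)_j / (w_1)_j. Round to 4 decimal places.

w1 = Av₀ = (23, 18, 17)
w2 = Aw1 = (285, 202, 151)
Ratio at component: 285 / 23 = 12.3913

12.3913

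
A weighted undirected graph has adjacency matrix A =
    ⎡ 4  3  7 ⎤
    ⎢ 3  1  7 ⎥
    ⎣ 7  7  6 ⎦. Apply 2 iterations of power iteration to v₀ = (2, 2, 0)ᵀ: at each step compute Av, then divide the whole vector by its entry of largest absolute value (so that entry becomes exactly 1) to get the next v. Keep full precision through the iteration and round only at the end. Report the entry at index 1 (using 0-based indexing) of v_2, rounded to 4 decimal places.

0.7640

Av0 = (14.00000, 8.00000, 28.00000); divide by 28.00000 → v1 = (0.50000, 0.28571, 1.00000)
Av1 = (9.85714, 8.78571, 11.50000); divide by 11.50000 → v2 = (0.85714, 0.76398, 1.00000)
Requested entry of v2: 246/322 = 0.7640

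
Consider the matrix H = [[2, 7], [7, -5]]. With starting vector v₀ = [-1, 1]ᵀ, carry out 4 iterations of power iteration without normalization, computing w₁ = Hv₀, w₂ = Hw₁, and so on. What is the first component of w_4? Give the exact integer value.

w1 = Hv₀ = (2·(-1) + 7·1; 7·(-1) + (-5)·1) = (5, -12)
w2 = Hw1 = (2·5 + 7·(-12); 7·5 + (-5)·(-12)) = (-74, 95)
w3 = Hw2 = (517, -993)
w4 = Hw3 = (-5917, 8584)
The requested component of w4 is -5917.

-5917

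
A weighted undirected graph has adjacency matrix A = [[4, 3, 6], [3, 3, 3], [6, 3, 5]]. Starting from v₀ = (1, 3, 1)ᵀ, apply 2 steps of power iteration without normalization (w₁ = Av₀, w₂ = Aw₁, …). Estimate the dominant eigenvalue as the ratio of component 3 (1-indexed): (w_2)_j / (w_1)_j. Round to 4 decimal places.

12.9500

w1 = Av₀ = (19, 15, 20)
w2 = Aw1 = (241, 162, 259)
Ratio at component: 259 / 20 = 12.9500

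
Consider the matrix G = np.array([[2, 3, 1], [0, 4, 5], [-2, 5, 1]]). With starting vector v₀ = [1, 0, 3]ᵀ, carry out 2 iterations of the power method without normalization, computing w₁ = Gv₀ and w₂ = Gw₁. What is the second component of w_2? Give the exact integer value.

65

w1 = Gv₀ = (2·1 + 3·0 + 1·3; 0·1 + 4·0 + 5·3; (-2)·1 + 5·0 + 1·3) = (5, 15, 1)
w2 = Gw1 = (2·5 + 3·15 + 1·1; 0·5 + 4·15 + 5·1; (-2)·5 + 5·15 + 1·1) = (56, 65, 66)
The requested component of w2 is 65.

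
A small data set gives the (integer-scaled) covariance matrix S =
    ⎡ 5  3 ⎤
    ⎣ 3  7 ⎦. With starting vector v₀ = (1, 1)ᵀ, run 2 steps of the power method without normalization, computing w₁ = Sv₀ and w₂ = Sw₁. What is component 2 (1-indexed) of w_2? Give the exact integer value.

w1 = Sv₀ = (5·1 + 3·1; 3·1 + 7·1) = (8, 10)
w2 = Sw1 = (5·8 + 3·10; 3·8 + 7·10) = (70, 94)
The requested component of w2 is 94.

94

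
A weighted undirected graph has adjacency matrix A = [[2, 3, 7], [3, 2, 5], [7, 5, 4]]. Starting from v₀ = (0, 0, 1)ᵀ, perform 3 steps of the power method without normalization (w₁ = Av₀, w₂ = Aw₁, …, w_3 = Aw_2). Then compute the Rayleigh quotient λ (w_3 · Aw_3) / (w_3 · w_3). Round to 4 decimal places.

λ ≈ 13.0432

w1 = Av₀ = (7, 5, 4)
w2 = Aw1 = (57, 51, 90)
w3 = Aw2 = (897, 723, 1014)
Aw3 = (11061, 9207, 13950)
w3·Aw3 = 897·11061 + 723·9207 + 1014·13950 = 30723678; w3·w3 = 897·897 + 723·723 + 1014·1014 = 2355534
λ ≈ 30723678/2355534 = 13.0432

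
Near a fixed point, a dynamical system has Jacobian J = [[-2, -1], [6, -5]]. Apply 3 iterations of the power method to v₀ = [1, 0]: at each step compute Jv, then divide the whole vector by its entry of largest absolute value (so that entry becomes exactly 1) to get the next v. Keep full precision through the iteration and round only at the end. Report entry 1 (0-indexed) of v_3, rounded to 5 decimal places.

Jv0 = (-2.000000, 6.000000); divide by 6.000000 → v1 = (-0.333333, 1.000000)
Jv1 = (-0.333333, -7.000000); divide by -7.000000 → v2 = (0.047619, 1.000000)
Jv2 = (-1.095238, -4.714286); divide by -4.714286 → v3 = (0.232323, 1.000000)
Requested entry of v3: 198/198 = 1.00000

1.00000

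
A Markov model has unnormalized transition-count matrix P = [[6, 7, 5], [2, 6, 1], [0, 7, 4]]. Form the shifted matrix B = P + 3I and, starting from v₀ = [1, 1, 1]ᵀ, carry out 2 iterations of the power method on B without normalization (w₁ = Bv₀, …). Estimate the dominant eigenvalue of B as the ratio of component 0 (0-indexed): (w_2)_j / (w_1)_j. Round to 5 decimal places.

B = P + 3I has rows (9, 7, 5); (2, 9, 1); (0, 7, 7)
w1 = Bv₀ = (9·1 + 7·1 + 5·1; 2·1 + 9·1 + 1·1; 0·1 + 7·1 + 7·1) = (21, 12, 14)
w2 = Bw1 = (9·21 + 7·12 + 5·14; 2·21 + 9·12 + 1·14; 0·21 + 7·12 + 7·14) = (343, 164, 182)
Ratio: 343/21 = 16.33333

μ ≈ 16.33333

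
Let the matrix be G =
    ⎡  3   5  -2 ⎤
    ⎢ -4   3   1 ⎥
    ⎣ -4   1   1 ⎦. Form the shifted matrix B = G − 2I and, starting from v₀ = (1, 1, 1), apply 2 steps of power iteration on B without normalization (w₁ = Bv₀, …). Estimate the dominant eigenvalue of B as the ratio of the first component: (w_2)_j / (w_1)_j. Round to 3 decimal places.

B = G − 2I has rows (1, 5, -2); (-4, 1, 1); (-4, 1, -1)
w1 = Bv₀ = (1·1 + 5·1 + (-2)·1; (-4)·1 + 1·1 + 1·1; (-4)·1 + 1·1 + (-1)·1) = (4, -2, -4)
w2 = Bw1 = (1·4 + 5·(-2) + (-2)·(-4); (-4)·4 + 1·(-2) + 1·(-4); (-4)·4 + 1·(-2) + (-1)·(-4)) = (2, -22, -14)
Ratio: 2/4 = 0.500

μ ≈ 0.500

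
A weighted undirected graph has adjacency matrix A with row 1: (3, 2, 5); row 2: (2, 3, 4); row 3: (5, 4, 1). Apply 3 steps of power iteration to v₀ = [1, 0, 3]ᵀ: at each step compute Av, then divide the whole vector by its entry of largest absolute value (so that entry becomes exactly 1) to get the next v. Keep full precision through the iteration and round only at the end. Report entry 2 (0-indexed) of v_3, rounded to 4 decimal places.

Av0 = (18.00000, 14.00000, 8.00000); divide by 18.00000 → v1 = (1.00000, 0.77778, 0.44444)
Av1 = (6.77778, 6.11111, 8.55556); divide by 8.55556 → v2 = (0.79221, 0.71429, 1.00000)
Av2 = (8.80519, 7.72727, 7.81818); divide by 8.80519 → v3 = (1.00000, 0.87758, 0.88791)
Requested entry of v3: 1204/1356 = 0.8879

0.8879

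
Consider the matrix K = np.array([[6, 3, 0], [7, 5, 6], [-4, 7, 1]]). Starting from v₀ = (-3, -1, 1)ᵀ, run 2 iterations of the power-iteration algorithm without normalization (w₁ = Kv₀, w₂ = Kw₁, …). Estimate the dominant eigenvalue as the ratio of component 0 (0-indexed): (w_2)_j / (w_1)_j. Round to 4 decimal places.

λ ≈ 8.8571

w1 = Kv₀ = (-21, -20, 6)
w2 = Kw1 = (-186, -211, -50)
Ratio at component: -186 / -21 = 8.8571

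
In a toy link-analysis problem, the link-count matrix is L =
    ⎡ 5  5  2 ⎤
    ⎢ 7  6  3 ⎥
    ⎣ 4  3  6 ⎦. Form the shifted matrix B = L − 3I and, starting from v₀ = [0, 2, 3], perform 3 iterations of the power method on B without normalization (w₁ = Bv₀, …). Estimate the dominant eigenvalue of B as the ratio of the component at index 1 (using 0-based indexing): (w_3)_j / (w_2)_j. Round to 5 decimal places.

10.03465

B = L − 3I has rows (2, 5, 2); (7, 3, 3); (4, 3, 3)
w1 = Bv₀ = (16, 15, 15)
w2 = Bw1 = (137, 202, 154)
w3 = Bw2 = (1592, 2027, 1616)
Ratio: 2027/202 = 10.03465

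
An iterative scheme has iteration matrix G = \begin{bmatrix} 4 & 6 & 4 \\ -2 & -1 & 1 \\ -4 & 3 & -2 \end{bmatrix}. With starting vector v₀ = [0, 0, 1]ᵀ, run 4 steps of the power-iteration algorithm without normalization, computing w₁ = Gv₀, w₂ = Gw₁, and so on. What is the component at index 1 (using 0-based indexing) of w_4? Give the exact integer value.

47

w1 = Gv₀ = (4·0 + 6·0 + 4·1; (-2)·0 + (-1)·0 + 1·1; (-4)·0 + 3·0 + (-2)·1) = (4, 1, -2)
w2 = Gw1 = (4·4 + 6·1 + 4·(-2); (-2)·4 + (-1)·1 + 1·(-2); (-4)·4 + 3·1 + (-2)·(-2)) = (14, -11, -9)
w3 = Gw2 = (-46, -26, -71)
w4 = Gw3 = (-624, 47, 248)
The requested component of w4 is 47.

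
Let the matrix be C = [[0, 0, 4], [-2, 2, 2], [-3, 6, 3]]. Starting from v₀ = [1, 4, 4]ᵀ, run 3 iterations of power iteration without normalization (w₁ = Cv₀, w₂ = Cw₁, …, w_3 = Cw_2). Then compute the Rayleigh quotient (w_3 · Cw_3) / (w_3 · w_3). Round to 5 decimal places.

w1 = Cv₀ = (0·1 + 0·4 + 4·4; (-2)·1 + 2·4 + 2·4; (-3)·1 + 6·4 + 3·4) = (16, 14, 33)
w2 = Cw1 = (0·16 + 0·14 + 4·33; (-2)·16 + 2·14 + 2·33; (-3)·16 + 6·14 + 3·33) = (132, 62, 135)
w3 = Cw2 = (540, 130, 381)
Cw3 = (1524, -58, 303)
w3·Cw3 = 540·1524 + 130·(-58) + 381·303 = 930863; w3·w3 = 540·540 + 130·130 + 381·381 = 453661
λ ≈ 930863/453661 = 2.05189

2.05189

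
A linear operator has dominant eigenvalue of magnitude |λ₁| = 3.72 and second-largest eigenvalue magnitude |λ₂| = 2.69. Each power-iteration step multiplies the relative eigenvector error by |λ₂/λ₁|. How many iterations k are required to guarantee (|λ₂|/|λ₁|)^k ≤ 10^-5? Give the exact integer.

36

|λ₂/λ₁| = 2.69/3.72 = 0.72312
Need k ≥ ln(10^-5) / ln(0.72312) = -11.5129 / -0.3242 ≈ 35.514
Smallest integer k satisfying the bound: 36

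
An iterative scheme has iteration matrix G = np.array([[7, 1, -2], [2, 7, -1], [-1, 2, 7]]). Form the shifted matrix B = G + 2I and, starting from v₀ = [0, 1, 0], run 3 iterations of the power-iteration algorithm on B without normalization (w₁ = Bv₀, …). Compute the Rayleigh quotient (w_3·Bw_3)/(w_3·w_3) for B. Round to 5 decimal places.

B = G + 2I has rows (9, 1, -2); (2, 9, -1); (-1, 2, 9)
w1 = Bv₀ = (1, 9, 2)
w2 = Bw1 = (14, 81, 35)
w3 = Bw2 = (137, 722, 463)
Bw3 = (1029, 6309, 5474)
w3·Bw3 = 7230533; w3·w3 = 754422; μ ≈ 7230533/754422 = 9.58420

9.58420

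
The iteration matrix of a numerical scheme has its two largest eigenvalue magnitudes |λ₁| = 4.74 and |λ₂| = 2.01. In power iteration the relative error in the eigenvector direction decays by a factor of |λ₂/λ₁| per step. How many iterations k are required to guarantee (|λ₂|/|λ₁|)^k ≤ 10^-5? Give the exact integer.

|λ₂/λ₁| = 2.01/4.74 = 0.42405
Need k ≥ ln(10^-5) / ln(0.42405) = -11.5129 / -0.8579 ≈ 13.420
Smallest integer k satisfying the bound: 14

14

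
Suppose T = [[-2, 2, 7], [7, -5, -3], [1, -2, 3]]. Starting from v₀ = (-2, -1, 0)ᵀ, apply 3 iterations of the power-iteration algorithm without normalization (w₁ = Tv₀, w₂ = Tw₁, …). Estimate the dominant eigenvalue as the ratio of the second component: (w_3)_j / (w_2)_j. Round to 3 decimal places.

λ ≈ -8.627

w1 = Tv₀ = ((-2)·(-2) + 2·(-1) + 7·0; 7·(-2) + (-5)·(-1) + (-3)·0; 1·(-2) + (-2)·(-1) + 3·0) = (2, -9, 0)
w2 = Tw1 = ((-2)·2 + 2·(-9) + 7·0; 7·2 + (-5)·(-9) + (-3)·0; 1·2 + (-2)·(-9) + 3·0) = (-22, 59, 20)
w3 = Tw2 = (302, -509, -80)
Ratio at component: -509 / 59 = -8.627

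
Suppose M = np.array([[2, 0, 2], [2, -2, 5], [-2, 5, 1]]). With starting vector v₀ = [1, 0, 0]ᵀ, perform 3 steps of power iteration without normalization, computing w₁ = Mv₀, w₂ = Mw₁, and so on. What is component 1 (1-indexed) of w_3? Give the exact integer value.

w1 = Mv₀ = (2·1 + 0·0 + 2·0; 2·1 + (-2)·0 + 5·0; (-2)·1 + 5·0 + 1·0) = (2, 2, -2)
w2 = Mw1 = (2·2 + 0·2 + 2·(-2); 2·2 + (-2)·2 + 5·(-2); (-2)·2 + 5·2 + 1·(-2)) = (0, -10, 4)
w3 = Mw2 = (8, 40, -46)
The requested component of w3 is 8.

8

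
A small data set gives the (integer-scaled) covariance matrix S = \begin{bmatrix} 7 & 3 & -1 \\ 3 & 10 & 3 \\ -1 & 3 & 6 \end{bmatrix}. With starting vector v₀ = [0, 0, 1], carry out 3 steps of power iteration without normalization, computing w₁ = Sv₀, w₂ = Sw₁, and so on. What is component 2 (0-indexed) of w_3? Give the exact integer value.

415

w1 = Sv₀ = (7·0 + 3·0 + (-1)·1; 3·0 + 10·0 + 3·1; (-1)·0 + 3·0 + 6·1) = (-1, 3, 6)
w2 = Sw1 = (7·(-1) + 3·3 + (-1)·6; 3·(-1) + 10·3 + 3·6; (-1)·(-1) + 3·3 + 6·6) = (-4, 45, 46)
w3 = Sw2 = (61, 576, 415)
The requested component of w3 is 415.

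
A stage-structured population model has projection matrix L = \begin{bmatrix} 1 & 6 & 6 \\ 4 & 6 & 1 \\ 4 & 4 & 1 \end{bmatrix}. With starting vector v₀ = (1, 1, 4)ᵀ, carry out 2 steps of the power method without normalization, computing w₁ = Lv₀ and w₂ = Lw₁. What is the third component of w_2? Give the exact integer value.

w1 = Lv₀ = (31, 14, 12)
w2 = Lw1 = (187, 220, 192)
The requested component of w2 is 192.

192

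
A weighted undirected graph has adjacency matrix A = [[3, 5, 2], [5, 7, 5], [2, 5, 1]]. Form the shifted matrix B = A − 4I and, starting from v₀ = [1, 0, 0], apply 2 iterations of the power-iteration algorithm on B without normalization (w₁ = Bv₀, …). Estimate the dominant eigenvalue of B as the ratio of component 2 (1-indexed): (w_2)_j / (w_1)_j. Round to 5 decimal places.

4.00000

B = A − 4I has rows (-1, 5, 2); (5, 3, 5); (2, 5, -3)
w1 = Bv₀ = ((-1)·1 + 5·0 + 2·0; 5·1 + 3·0 + 5·0; 2·1 + 5·0 + (-3)·0) = (-1, 5, 2)
w2 = Bw1 = ((-1)·(-1) + 5·5 + 2·2; 5·(-1) + 3·5 + 5·2; 2·(-1) + 5·5 + (-3)·2) = (30, 20, 17)
Ratio: 20/5 = 4.00000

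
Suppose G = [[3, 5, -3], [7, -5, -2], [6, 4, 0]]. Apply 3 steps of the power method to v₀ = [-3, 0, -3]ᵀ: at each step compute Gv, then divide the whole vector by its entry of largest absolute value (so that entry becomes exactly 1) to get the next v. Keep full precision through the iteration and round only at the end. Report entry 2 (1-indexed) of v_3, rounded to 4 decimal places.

-0.8661

Gv0 = (0.00000, -15.00000, -18.00000); divide by -18.00000 → v1 = (0.00000, 0.83333, 1.00000)
Gv1 = (1.16667, -6.16667, 3.33333); divide by -6.16667 → v2 = (-0.18919, 1.00000, -0.54054)
Gv2 = (6.05405, -5.24324, 2.86486); divide by 6.05405 → v3 = (1.00000, -0.86607, 0.47321)
Requested entry of v3: -582/672 = -0.8661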